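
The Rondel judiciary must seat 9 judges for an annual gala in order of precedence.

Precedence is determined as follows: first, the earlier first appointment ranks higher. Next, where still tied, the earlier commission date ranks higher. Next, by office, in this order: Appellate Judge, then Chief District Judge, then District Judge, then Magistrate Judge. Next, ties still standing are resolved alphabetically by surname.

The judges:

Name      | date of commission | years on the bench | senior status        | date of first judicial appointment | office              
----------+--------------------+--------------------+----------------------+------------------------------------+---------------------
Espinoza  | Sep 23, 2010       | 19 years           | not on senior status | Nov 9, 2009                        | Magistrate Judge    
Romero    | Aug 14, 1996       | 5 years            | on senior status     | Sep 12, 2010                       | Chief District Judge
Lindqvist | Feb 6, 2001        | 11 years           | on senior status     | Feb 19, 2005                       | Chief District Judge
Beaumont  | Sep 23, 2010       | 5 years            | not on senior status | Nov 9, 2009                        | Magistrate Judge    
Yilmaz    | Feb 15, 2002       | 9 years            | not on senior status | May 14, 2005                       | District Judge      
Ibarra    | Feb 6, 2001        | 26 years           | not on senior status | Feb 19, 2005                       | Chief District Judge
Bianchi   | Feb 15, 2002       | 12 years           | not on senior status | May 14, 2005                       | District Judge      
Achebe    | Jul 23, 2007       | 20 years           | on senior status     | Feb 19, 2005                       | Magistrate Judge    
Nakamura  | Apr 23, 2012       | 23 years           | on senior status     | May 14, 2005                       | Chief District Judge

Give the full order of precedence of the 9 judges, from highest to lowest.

By date of first judicial appointment (earlier first): Ibarra, Lindqvist and Achebe (each Feb 19, 2005); then Bianchi, Yilmaz and Nakamura (each May 14, 2005); then Beaumont and Espinoza (both Nov 9, 2009); then Romero (Sep 12, 2010).
Among Ibarra, Lindqvist and Achebe, by date of commission (earlier first): Ibarra and Lindqvist (Feb 6, 2001) before Achebe (Jul 23, 2007).
Ibarra and Lindqvist are each Chief District Judge, so the next rule applies.
Among Ibarra and Lindqvist, alphabetically by surname: Ibarra before Lindqvist.
Among Bianchi, Yilmaz and Nakamura, by date of commission (earlier first): Bianchi and Yilmaz (Feb 15, 2002) before Nakamura (Apr 23, 2012).
Bianchi and Yilmaz are each District Judge, so the next rule applies.
Among Bianchi and Yilmaz, alphabetically by surname: Bianchi before Yilmaz.
Beaumont and Espinoza both have date of commission Sep 23, 2010, so the next rule applies.
Beaumont and Espinoza are each Magistrate Judge, so the next rule applies.
Among Beaumont and Espinoza, alphabetically by surname: Beaumont before Espinoza.
Full order: Ibarra, Lindqvist, Achebe, Bianchi, Yilmaz, Nakamura, Beaumont, Espinoza, Romero.

Ibarra, Lindqvist, Achebe, Bianchi, Yilmaz, Nakamura, Beaumont, Espinoza, Romero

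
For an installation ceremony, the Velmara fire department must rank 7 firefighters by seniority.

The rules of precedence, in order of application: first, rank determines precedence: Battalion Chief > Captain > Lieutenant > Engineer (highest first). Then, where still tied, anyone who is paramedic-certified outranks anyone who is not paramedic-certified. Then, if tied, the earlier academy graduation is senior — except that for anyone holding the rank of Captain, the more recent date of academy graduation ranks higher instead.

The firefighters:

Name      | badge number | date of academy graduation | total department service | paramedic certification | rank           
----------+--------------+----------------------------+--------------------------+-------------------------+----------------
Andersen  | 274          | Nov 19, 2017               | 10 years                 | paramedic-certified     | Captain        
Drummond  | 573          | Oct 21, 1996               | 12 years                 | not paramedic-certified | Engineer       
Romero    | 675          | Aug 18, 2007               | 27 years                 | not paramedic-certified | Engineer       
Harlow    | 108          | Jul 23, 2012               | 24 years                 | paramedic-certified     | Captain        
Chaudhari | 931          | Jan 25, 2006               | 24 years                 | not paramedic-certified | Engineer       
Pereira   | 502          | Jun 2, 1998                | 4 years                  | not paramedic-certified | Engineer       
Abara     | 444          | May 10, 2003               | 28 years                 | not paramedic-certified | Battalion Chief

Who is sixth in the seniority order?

Chaudhari

By rank: Abara (Battalion Chief); then Andersen and Harlow (Captain); then Drummond, Pereira, Chaudhari and Romero (Engineer).
Andersen and Harlow are each paramedic-certified, so the next rule applies.
Among Andersen and Harlow, by date of academy graduation (later first) (reversed rule for this group): Andersen (Nov 19, 2017) before Harlow (Jul 23, 2012).
Drummond, Pereira, Chaudhari and Romero are each not paramedic-certified, so the next rule applies.
Among Drummond, Pereira, Chaudhari and Romero, by date of academy graduation (earlier first): Drummond (Oct 21, 1996) before Pereira (Jun 2, 1998) before Chaudhari (Jan 25, 2006) before Romero (Aug 18, 2007).
Order: Abara, Andersen, Harlow, Drummond, Pereira, Chaudhari, Romero.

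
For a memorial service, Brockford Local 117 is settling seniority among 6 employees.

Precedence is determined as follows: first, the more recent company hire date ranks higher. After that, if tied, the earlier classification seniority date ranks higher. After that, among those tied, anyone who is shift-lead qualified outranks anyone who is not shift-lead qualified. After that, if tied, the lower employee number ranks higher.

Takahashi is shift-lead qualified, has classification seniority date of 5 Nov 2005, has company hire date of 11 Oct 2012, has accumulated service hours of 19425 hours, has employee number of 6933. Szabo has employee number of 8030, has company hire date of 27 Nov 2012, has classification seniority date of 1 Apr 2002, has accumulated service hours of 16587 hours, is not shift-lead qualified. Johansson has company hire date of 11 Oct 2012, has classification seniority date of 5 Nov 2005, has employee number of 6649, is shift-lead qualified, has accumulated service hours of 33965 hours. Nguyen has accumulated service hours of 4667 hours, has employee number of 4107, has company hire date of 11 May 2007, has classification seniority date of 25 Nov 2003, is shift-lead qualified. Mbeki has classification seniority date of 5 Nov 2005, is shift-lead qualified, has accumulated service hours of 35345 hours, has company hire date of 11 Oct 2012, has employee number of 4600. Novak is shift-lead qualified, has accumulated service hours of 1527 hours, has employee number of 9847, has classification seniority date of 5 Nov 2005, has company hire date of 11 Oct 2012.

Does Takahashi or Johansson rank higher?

Johansson

By company hire date (later first): Szabo (27 Nov 2012); then Mbeki, Johansson, Takahashi and Novak (each 11 Oct 2012); then Nguyen (11 May 2007).
Mbeki, Johansson, Takahashi and Novak all have classification seniority date 5 Nov 2005, so the next rule applies.
Mbeki, Johansson, Takahashi and Novak are each shift-lead qualified, so the next rule applies.
Among Mbeki, Johansson, Takahashi and Novak, by employee number (lower first): Mbeki (4600) before Johansson (6649) before Takahashi (6933) before Novak (9847).
So Johansson takes precedence.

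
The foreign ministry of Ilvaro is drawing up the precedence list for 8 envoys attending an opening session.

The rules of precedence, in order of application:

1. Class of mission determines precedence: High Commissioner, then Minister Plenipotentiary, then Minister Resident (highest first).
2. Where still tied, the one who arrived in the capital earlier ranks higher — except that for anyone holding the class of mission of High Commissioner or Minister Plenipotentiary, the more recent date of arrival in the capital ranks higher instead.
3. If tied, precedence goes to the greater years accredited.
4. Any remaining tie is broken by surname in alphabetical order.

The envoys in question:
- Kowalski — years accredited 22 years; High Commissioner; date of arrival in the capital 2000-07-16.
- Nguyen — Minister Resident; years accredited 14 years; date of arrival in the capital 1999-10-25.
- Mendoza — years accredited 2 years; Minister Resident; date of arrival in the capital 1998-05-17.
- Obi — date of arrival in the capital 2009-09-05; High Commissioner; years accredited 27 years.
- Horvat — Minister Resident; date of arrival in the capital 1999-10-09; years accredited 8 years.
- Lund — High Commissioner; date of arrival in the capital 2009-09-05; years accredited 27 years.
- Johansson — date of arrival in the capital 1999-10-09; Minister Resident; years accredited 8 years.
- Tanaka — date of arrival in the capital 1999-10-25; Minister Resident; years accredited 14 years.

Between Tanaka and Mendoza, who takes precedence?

Mendoza

By class of mission: Lund, Obi and Kowalski (High Commissioner); then Mendoza, Horvat, Johansson, Nguyen and Tanaka (Minister Resident).
Among Lund, Obi and Kowalski, by date of arrival in the capital (later first) (reversed rule for this group): Lund and Obi (2009-09-05) before Kowalski (2000-07-16).
Lund and Obi both have years accredited 27 years, so the next rule applies.
Among Lund and Obi, alphabetically by surname: Lund before Obi.
Among Mendoza, Horvat, Johansson, Nguyen and Tanaka, by date of arrival in the capital (earlier first): Mendoza (1998-05-17) before Horvat and Johansson (1999-10-09) before Nguyen and Tanaka (1999-10-25).
Horvat and Johansson both have years accredited 8 years, so the next rule applies.
Among Horvat and Johansson, alphabetically by surname: Horvat before Johansson.
Nguyen and Tanaka both have years accredited 14 years, so the next rule applies.
Among Nguyen and Tanaka, alphabetically by surname: Nguyen before Tanaka.
So Mendoza takes precedence.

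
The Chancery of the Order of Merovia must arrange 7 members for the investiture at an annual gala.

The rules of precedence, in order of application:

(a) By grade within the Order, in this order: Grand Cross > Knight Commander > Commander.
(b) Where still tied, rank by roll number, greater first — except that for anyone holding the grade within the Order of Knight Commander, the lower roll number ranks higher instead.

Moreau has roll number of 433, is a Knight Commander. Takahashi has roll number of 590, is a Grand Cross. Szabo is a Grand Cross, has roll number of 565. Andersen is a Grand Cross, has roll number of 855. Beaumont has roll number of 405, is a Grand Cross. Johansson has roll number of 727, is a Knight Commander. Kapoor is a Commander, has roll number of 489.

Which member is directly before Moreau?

Beaumont

By grade within the Order: Andersen, Takahashi, Szabo and Beaumont (Grand Cross); then Moreau and Johansson (Knight Commander); then Kapoor (Commander).
Among Andersen, Takahashi, Szabo and Beaumont, by roll number (higher first): Andersen (855) before Takahashi (590) before Szabo (565) before Beaumont (405).
Among Moreau and Johansson, by roll number (lower first) (reversed rule for this group): Moreau (433) before Johansson (727).
Order: Andersen, Takahashi, Szabo, Beaumont, Moreau, Johansson, Kapoor.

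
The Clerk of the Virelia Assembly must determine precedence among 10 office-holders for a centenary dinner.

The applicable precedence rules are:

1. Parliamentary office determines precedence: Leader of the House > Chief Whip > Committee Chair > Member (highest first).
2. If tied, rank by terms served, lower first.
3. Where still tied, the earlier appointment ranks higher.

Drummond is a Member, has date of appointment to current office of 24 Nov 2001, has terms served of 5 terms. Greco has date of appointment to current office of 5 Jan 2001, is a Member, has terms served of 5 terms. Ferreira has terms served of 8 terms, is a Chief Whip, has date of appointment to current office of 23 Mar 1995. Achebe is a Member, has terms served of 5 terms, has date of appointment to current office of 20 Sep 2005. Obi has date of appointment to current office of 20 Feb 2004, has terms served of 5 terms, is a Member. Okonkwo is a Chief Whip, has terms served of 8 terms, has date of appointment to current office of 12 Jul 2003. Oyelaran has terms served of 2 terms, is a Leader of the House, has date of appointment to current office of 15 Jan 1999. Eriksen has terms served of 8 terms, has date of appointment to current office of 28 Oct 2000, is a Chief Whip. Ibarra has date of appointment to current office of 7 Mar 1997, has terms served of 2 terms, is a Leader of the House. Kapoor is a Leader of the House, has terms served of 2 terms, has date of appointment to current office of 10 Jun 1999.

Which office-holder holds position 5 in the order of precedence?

By parliamentary office: Ibarra, Oyelaran and Kapoor (Leader of the House); then Ferreira, Eriksen and Okonkwo (Chief Whip); then Greco, Drummond, Obi and Achebe (Member).
Ibarra, Oyelaran and Kapoor all have terms served 2 terms, so the next rule applies.
Among Ibarra, Oyelaran and Kapoor, by date of appointment to current office (earlier first): Ibarra (7 Mar 1997) before Oyelaran (15 Jan 1999) before Kapoor (10 Jun 1999).
Ferreira, Eriksen and Okonkwo all have terms served 8 terms, so the next rule applies.
Among Ferreira, Eriksen and Okonkwo, by date of appointment to current office (earlier first): Ferreira (23 Mar 1995) before Eriksen (28 Oct 2000) before Okonkwo (12 Jul 2003).
Greco, Drummond, Obi and Achebe all have terms served 5 terms, so the next rule applies.
Among Greco, Drummond, Obi and Achebe, by date of appointment to current office (earlier first): Greco (5 Jan 2001) before Drummond (24 Nov 2001) before Obi (20 Feb 2004) before Achebe (20 Sep 2005).
Order: Ibarra, Oyelaran, Kapoor, Ferreira, Eriksen, Okonkwo, Greco, Drummond, Obi, Achebe.

Eriksen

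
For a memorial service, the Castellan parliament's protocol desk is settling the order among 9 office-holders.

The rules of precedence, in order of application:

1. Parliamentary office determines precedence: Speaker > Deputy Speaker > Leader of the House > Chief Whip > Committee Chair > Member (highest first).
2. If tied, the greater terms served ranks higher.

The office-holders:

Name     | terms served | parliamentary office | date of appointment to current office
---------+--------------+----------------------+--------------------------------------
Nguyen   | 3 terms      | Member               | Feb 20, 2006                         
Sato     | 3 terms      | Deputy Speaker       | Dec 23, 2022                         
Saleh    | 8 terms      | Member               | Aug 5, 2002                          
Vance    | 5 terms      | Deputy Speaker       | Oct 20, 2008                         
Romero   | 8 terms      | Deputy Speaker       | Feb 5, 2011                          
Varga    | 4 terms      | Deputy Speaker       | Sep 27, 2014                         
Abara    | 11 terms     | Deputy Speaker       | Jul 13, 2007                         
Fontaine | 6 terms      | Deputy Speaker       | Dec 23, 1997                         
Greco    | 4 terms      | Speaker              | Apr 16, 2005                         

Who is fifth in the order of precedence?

By parliamentary office: Greco (Speaker); then Abara, Romero, Fontaine, Vance, Varga and Sato (Deputy Speaker); then Saleh and Nguyen (Member).
Among Abara, Romero, Fontaine, Vance, Varga and Sato, by terms served (higher first): Abara (11 terms) before Romero (8 terms) before Fontaine (6 terms) before Vance (5 terms) before Varga (4 terms) before Sato (3 terms).
Among Saleh and Nguyen, by terms served (higher first): Saleh (8 terms) before Nguyen (3 terms).
Order: Greco, Abara, Romero, Fontaine, Vance, Varga, Sato, Saleh, Nguyen.

Vance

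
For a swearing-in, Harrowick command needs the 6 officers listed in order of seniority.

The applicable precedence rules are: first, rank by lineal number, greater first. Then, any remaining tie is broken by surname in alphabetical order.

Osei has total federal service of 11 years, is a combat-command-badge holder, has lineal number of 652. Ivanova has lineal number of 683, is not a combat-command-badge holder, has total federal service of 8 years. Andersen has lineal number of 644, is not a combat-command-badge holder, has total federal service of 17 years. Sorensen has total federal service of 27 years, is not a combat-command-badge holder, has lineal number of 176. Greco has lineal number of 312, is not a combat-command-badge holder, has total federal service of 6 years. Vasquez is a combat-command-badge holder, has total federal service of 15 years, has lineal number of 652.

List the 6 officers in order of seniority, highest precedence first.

By lineal number (higher first): Ivanova (683); then Osei and Vasquez (both 652); then Andersen (644); then Greco (312); then Sorensen (176).
Among Osei and Vasquez, alphabetically by surname: Osei before Vasquez.
Full order: Ivanova, Osei, Vasquez, Andersen, Greco, Sorensen.

Ivanova, Osei, Vasquez, Andersen, Greco, Sorensen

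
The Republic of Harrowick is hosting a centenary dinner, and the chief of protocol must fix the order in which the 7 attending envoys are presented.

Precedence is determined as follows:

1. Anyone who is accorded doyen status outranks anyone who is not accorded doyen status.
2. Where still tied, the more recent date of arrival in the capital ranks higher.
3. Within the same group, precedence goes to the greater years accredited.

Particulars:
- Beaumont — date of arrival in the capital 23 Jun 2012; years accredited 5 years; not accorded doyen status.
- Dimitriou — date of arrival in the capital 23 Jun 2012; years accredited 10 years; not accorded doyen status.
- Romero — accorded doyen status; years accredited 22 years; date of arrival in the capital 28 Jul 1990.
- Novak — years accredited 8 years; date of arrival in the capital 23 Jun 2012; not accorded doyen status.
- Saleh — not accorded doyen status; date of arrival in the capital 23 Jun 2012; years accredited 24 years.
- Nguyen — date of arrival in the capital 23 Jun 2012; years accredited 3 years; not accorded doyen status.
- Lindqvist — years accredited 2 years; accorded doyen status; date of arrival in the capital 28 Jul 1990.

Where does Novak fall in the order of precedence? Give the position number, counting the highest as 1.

5

By the first rule: Romero and Lindqvist (both accorded doyen status); then Saleh, Dimitriou, Novak, Beaumont and Nguyen (each not accorded doyen status).
Romero and Lindqvist both have date of arrival in the capital 28 Jul 1990, so the next rule applies.
Among Romero and Lindqvist, by years accredited (higher first): Romero (22 years) before Lindqvist (2 years).
Saleh, Dimitriou, Novak, Beaumont and Nguyen all have date of arrival in the capital 23 Jun 2012, so the next rule applies.
Among Saleh, Dimitriou, Novak, Beaumont and Nguyen, by years accredited (higher first): Saleh (24 years) before Dimitriou (10 years) before Novak (8 years) before Beaumont (5 years) before Nguyen (3 years).
Order: Romero, Lindqvist, Saleh, Dimitriou, Novak, Beaumont, Nguyen. So position 5.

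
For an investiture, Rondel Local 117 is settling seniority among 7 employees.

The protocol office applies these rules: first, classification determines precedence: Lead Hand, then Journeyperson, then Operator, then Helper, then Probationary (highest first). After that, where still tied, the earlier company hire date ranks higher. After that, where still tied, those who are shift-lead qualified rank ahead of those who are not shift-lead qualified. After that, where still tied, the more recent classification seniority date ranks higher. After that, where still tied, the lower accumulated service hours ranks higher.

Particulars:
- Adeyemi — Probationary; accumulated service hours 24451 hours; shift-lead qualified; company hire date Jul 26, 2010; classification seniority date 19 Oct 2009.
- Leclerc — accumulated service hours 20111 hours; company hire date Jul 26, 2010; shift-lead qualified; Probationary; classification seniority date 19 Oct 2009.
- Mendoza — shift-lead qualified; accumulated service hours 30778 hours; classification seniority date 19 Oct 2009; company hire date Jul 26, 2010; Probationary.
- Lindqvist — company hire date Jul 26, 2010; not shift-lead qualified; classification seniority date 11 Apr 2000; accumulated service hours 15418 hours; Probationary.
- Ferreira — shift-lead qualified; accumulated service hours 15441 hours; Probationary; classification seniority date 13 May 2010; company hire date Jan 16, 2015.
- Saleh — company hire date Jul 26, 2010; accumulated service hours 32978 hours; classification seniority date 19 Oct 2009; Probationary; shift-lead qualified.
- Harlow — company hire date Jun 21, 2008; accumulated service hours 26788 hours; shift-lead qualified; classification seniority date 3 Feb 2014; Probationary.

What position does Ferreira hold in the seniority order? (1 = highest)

7

By classification: Harlow, Leclerc, Adeyemi, Mendoza, Saleh, Lindqvist and Ferreira (Probationary).
Among Harlow, Leclerc, Adeyemi, Mendoza, Saleh, Lindqvist and Ferreira, by company hire date (earlier first): Harlow (Jun 21, 2008) before Leclerc, Adeyemi, Mendoza, Saleh and Lindqvist (Jul 26, 2010) before Ferreira (Jan 16, 2015).
Among Leclerc, Adeyemi, Mendoza, Saleh and Lindqvist, shift-lead qualified before not shift-lead qualified: Leclerc, Adeyemi, Mendoza and Saleh (shift-lead qualified) before Lindqvist (not shift-lead qualified).
Leclerc, Adeyemi, Mendoza and Saleh all have classification seniority date 19 Oct 2009, so the next rule applies.
Among Leclerc, Adeyemi, Mendoza and Saleh, by accumulated service hours (lower first): Leclerc (20111 hours) before Adeyemi (24451 hours) before Mendoza (30778 hours) before Saleh (32978 hours).
Order: Harlow, Leclerc, Adeyemi, Mendoza, Saleh, Lindqvist, Ferreira. So position 7.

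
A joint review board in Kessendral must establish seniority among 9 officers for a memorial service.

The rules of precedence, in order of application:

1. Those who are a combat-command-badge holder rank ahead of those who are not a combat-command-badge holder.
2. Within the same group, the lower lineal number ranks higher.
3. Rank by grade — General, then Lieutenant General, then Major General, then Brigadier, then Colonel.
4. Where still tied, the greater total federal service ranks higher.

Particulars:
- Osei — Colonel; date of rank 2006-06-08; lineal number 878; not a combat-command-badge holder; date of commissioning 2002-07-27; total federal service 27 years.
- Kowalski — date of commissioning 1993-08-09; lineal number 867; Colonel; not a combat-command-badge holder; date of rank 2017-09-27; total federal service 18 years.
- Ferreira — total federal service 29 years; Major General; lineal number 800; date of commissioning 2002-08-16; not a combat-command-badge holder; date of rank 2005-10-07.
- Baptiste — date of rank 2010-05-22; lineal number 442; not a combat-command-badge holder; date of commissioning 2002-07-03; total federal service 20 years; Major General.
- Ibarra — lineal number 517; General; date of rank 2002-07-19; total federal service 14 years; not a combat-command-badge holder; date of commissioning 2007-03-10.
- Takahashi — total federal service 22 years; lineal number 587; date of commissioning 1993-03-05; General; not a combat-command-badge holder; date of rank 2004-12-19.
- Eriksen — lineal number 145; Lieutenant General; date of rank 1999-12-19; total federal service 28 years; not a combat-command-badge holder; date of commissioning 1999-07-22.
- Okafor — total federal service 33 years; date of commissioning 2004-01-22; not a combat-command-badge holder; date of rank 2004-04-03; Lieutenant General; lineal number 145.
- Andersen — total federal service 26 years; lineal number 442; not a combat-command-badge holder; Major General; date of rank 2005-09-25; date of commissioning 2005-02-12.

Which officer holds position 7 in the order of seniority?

Ferreira

By the first rule: Okafor, Eriksen, Andersen, Baptiste, Ibarra, Takahashi, Ferreira, Kowalski and Osei (each not a combat-command-badge holder).
Among Okafor, Eriksen, Andersen, Baptiste, Ibarra, Takahashi, Ferreira, Kowalski and Osei, by lineal number (lower first): Okafor and Eriksen (145) before Andersen and Baptiste (442) before Ibarra (517) before Takahashi (587) before Ferreira (800) before Kowalski (867) before Osei (878).
Okafor and Eriksen are each Lieutenant General, so the next rule applies.
Among Okafor and Eriksen, by total federal service (higher first): Okafor (33 years) before Eriksen (28 years).
Andersen and Baptiste are each Major General, so the next rule applies.
Among Andersen and Baptiste, by total federal service (higher first): Andersen (26 years) before Baptiste (20 years).
Order: Okafor, Eriksen, Andersen, Baptiste, Ibarra, Takahashi, Ferreira, Kowalski, Osei.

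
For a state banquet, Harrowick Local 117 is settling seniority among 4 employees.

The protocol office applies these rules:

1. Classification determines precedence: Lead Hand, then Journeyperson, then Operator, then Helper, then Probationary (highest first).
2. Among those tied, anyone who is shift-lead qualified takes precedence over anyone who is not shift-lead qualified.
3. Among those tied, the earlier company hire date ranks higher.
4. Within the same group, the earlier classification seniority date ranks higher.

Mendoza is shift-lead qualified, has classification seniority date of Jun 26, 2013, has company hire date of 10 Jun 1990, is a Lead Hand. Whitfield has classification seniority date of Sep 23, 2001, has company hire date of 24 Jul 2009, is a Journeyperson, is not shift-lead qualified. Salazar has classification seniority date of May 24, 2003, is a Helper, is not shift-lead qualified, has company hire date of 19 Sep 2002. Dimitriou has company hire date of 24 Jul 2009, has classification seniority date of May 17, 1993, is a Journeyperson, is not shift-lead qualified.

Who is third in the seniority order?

By classification: Mendoza (Lead Hand); then Dimitriou and Whitfield (Journeyperson); then Salazar (Helper).
Dimitriou and Whitfield are each not shift-lead qualified, so the next rule applies.
Dimitriou and Whitfield both have company hire date 24 Jul 2009, so the next rule applies.
Among Dimitriou and Whitfield, by classification seniority date (earlier first): Dimitriou (May 17, 1993) before Whitfield (Sep 23, 2001).
Order: Mendoza, Dimitriou, Whitfield, Salazar.

Whitfield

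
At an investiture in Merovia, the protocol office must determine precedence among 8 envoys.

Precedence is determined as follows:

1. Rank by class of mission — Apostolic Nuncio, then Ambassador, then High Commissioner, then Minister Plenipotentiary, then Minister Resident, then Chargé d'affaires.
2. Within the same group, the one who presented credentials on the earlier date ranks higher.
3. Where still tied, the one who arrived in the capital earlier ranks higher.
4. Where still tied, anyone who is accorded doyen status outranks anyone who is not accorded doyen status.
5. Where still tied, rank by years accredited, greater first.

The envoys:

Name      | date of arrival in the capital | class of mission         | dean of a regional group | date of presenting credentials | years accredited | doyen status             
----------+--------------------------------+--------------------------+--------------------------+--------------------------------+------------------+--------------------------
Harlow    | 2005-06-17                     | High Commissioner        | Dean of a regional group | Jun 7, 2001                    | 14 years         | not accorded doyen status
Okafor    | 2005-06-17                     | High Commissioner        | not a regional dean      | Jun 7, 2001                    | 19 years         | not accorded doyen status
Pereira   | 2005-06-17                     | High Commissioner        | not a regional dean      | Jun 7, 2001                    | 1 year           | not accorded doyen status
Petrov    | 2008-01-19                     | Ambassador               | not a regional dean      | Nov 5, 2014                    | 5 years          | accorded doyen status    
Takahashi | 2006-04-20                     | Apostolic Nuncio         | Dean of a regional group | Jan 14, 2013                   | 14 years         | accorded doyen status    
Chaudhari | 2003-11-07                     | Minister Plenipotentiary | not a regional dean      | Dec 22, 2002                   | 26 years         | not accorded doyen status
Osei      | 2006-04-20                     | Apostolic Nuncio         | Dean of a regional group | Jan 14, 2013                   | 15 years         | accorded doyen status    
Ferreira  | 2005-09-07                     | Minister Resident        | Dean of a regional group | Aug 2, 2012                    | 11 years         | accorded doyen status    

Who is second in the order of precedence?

Takahashi

By class of mission: Osei and Takahashi (Apostolic Nuncio); then Petrov (Ambassador); then Okafor, Harlow and Pereira (High Commissioner); then Chaudhari (Minister Plenipotentiary); then Ferreira (Minister Resident).
Osei and Takahashi both have date of presenting credentials Jan 14, 2013, so the next rule applies.
Osei and Takahashi both have date of arrival in the capital 2006-04-20, so the next rule applies.
Osei and Takahashi are each accorded doyen status, so the next rule applies.
Among Osei and Takahashi, by years accredited (higher first): Osei (15 years) before Takahashi (14 years).
Okafor, Harlow and Pereira all have date of presenting credentials Jun 7, 2001, so the next rule applies.
Okafor, Harlow and Pereira all have date of arrival in the capital 2005-06-17, so the next rule applies.
Okafor, Harlow and Pereira are each not accorded doyen status, so the next rule applies.
Among Okafor, Harlow and Pereira, by years accredited (higher first): Okafor (19 years) before Harlow (14 years) before Pereira (1 year).
Order: Osei, Takahashi, Petrov, Okafor, Harlow, Pereira, Chaudhari, Ferreira.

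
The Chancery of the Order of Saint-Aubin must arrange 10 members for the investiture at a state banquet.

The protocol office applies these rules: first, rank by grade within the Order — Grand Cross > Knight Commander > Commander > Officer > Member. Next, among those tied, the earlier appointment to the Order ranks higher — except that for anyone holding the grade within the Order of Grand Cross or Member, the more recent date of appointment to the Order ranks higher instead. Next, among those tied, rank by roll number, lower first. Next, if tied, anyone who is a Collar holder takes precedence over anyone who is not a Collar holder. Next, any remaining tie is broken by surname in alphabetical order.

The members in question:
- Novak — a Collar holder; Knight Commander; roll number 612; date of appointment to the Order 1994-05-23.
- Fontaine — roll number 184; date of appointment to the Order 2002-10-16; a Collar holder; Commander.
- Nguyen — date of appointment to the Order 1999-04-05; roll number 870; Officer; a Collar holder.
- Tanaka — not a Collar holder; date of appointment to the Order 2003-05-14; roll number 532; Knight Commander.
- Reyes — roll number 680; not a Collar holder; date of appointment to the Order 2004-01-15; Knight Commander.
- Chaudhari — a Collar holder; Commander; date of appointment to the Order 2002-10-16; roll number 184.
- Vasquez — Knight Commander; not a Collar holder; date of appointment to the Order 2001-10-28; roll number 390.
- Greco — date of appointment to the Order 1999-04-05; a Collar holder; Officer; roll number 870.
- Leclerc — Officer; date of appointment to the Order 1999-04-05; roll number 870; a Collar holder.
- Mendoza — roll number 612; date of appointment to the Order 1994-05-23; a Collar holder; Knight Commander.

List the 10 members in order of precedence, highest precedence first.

Mendoza, Novak, Vasquez, Tanaka, Reyes, Chaudhari, Fontaine, Greco, Leclerc, Nguyen

By grade within the Order: Mendoza, Novak, Vasquez, Tanaka and Reyes (Knight Commander); then Chaudhari and Fontaine (Commander); then Greco, Leclerc and Nguyen (Officer).
Among Mendoza, Novak, Vasquez, Tanaka and Reyes, by date of appointment to the Order (earlier first): Mendoza and Novak (1994-05-23) before Vasquez (2001-10-28) before Tanaka (2003-05-14) before Reyes (2004-01-15).
Mendoza and Novak both have roll number 612, so the next rule applies.
Mendoza and Novak are each a Collar holder, so the next rule applies.
Among Mendoza and Novak, alphabetically by surname: Mendoza before Novak.
Chaudhari and Fontaine both have date of appointment to the Order 2002-10-16, so the next rule applies.
Chaudhari and Fontaine both have roll number 184, so the next rule applies.
Chaudhari and Fontaine are each a Collar holder, so the next rule applies.
Among Chaudhari and Fontaine, alphabetically by surname: Chaudhari before Fontaine.
Greco, Leclerc and Nguyen all have date of appointment to the Order 1999-04-05, so the next rule applies.
Greco, Leclerc and Nguyen all have roll number 870, so the next rule applies.
Greco, Leclerc and Nguyen are each a Collar holder, so the next rule applies.
Among Greco, Leclerc and Nguyen, alphabetically by surname: Greco before Leclerc before Nguyen.
Full order: Mendoza, Novak, Vasquez, Tanaka, Reyes, Chaudhari, Fontaine, Greco, Leclerc, Nguyen.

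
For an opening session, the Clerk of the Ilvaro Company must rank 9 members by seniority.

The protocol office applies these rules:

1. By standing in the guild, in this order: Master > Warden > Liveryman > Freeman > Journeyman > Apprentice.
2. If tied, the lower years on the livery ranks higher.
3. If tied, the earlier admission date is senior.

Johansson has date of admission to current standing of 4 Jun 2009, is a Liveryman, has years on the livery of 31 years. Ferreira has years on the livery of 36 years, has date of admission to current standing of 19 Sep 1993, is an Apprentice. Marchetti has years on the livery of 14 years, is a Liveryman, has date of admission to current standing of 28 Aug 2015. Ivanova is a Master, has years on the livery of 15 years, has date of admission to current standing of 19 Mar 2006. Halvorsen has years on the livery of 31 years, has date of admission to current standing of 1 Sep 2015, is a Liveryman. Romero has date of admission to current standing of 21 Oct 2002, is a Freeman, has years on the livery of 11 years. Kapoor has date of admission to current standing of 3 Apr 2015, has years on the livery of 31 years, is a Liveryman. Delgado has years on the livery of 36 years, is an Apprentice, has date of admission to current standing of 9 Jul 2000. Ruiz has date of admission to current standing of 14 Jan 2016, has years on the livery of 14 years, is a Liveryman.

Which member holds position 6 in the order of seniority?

By standing in the guild: Ivanova (Master); then Marchetti, Ruiz, Johansson, Kapoor and Halvorsen (Liveryman); then Romero (Freeman); then Ferreira and Delgado (Apprentice).
Among Marchetti, Ruiz, Johansson, Kapoor and Halvorsen, by years on the livery (lower first): Marchetti and Ruiz (14 years) before Johansson, Kapoor and Halvorsen (31 years).
Among Marchetti and Ruiz, by date of admission to current standing (earlier first): Marchetti (28 Aug 2015) before Ruiz (14 Jan 2016).
Among Johansson, Kapoor and Halvorsen, by date of admission to current standing (earlier first): Johansson (4 Jun 2009) before Kapoor (3 Apr 2015) before Halvorsen (1 Sep 2015).
Ferreira and Delgado both have years on the livery 36 years, so the next rule applies.
Among Ferreira and Delgado, by date of admission to current standing (earlier first): Ferreira (19 Sep 1993) before Delgado (9 Jul 2000).
Order: Ivanova, Marchetti, Ruiz, Johansson, Kapoor, Halvorsen, Romero, Ferreira, Delgado.

Halvorsen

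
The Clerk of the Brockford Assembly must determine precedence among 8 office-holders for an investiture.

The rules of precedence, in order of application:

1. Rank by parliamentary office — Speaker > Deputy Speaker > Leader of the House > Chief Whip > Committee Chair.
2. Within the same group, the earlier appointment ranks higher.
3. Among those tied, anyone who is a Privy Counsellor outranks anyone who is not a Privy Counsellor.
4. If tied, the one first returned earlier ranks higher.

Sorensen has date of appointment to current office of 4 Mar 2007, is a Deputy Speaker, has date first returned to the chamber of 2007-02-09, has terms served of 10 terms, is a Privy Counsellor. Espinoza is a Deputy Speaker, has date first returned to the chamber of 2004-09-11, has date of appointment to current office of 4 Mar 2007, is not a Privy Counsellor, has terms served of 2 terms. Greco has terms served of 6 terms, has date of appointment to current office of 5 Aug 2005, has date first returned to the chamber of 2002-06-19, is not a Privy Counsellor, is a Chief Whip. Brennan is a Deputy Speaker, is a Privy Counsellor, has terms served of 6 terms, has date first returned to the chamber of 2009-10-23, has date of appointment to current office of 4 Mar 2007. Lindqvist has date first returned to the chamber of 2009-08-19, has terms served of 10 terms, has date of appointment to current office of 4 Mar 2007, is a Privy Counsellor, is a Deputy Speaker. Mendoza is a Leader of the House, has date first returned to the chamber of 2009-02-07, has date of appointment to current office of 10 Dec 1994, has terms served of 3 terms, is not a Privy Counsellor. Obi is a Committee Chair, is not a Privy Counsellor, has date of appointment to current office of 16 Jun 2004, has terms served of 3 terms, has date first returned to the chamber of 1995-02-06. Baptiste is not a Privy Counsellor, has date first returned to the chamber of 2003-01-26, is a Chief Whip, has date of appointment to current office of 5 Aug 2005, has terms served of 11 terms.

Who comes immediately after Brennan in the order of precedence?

Espinoza

By parliamentary office: Sorensen, Lindqvist, Brennan and Espinoza (Deputy Speaker); then Mendoza (Leader of the House); then Greco and Baptiste (Chief Whip); then Obi (Committee Chair).
Sorensen, Lindqvist, Brennan and Espinoza all have date of appointment to current office 4 Mar 2007, so the next rule applies.
Among Sorensen, Lindqvist, Brennan and Espinoza, a Privy Counsellor before not a Privy Counsellor: Sorensen, Lindqvist and Brennan (a Privy Counsellor) before Espinoza (not a Privy Counsellor).
Among Sorensen, Lindqvist and Brennan, by date first returned to the chamber (earlier first): Sorensen (2007-02-09) before Lindqvist (2009-08-19) before Brennan (2009-10-23).
Greco and Baptiste both have date of appointment to current office 5 Aug 2005, so the next rule applies.
Greco and Baptiste are each not a Privy Counsellor, so the next rule applies.
Among Greco and Baptiste, by date first returned to the chamber (earlier first): Greco (2002-06-19) before Baptiste (2003-01-26).
Order: Sorensen, Lindqvist, Brennan, Espinoza, Mendoza, Greco, Baptiste, Obi.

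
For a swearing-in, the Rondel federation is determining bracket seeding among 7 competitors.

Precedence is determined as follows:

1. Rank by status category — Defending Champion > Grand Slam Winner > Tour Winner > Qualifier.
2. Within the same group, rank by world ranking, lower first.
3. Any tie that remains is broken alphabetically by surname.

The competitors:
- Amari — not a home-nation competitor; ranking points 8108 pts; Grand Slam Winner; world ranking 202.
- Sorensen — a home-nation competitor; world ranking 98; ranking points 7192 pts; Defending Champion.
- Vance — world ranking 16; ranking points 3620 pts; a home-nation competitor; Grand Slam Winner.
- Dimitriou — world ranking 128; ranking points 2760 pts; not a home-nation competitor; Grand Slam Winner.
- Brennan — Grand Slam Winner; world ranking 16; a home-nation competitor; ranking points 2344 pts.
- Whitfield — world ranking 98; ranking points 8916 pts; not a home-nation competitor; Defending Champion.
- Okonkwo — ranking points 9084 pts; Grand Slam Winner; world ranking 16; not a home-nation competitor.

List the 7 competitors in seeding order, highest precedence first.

By status category: Sorensen and Whitfield (Defending Champion); then Brennan, Okonkwo, Vance, Dimitriou and Amari (Grand Slam Winner).
Sorensen and Whitfield both have world ranking 98, so the next rule applies.
Among Sorensen and Whitfield, alphabetically by surname: Sorensen before Whitfield.
Among Brennan, Okonkwo, Vance, Dimitriou and Amari, by world ranking (lower first): Brennan, Okonkwo and Vance (16) before Dimitriou (128) before Amari (202).
Among Brennan, Okonkwo and Vance, alphabetically by surname: Brennan before Okonkwo before Vance.
Full order: Sorensen, Whitfield, Brennan, Okonkwo, Vance, Dimitriou, Amari.

Sorensen, Whitfield, Brennan, Okonkwo, Vance, Dimitriou, Amari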